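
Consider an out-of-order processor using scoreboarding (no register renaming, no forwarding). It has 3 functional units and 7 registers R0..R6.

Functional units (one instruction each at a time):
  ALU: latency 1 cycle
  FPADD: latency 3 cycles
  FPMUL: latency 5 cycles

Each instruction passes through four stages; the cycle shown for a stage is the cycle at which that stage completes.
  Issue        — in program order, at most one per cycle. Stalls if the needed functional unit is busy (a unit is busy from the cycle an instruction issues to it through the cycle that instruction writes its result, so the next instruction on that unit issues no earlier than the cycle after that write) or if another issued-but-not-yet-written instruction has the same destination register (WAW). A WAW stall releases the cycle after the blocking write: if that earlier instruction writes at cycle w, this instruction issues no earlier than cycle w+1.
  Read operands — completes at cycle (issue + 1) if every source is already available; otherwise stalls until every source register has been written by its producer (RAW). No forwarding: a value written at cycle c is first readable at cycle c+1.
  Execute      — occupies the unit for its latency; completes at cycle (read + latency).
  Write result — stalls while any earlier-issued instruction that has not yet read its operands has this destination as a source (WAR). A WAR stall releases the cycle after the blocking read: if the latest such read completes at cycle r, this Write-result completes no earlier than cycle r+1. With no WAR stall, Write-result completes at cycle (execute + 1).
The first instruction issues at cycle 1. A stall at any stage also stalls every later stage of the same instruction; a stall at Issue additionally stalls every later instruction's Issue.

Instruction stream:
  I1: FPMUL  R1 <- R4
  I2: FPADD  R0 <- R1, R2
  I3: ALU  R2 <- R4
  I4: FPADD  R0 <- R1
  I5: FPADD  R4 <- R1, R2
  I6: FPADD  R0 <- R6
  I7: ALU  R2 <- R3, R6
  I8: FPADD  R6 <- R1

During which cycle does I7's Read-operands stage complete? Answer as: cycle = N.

[1] issue I1 (FPMUL)
[2] I1 read-ops · issue I2 (FPADD)
[3] issue I3 (ALU)
[4] I3 read-ops
[5] I3 finished on ALU
[7] I1 finished on FPMUL
[8] I1→R1
[9] I2 read-ops
[10] I3→R2
[12] I2 finished on FPADD
[13] I2→R0
[14] issue I4 (FPADD)
[15] I4 read-ops
[18] I4 finished on FPADD
[19] I4→R0
[20] issue I5 (FPADD)
[21] I5 read-ops
[24] I5 finished on FPADD
[25] I5→R4
[26] issue I6 (FPADD)
[27] I6 read-ops · issue I7 (ALU)
[28] I7 read-ops
[29] I7 finished on ALU
[30] I6 finished on FPADD · I7→R2
[31] I6→R0
[32] issue I8 (FPADD)
[33] I8 read-ops
[36] I8 finished on FPADD
[37] I8→R6

cycle = 28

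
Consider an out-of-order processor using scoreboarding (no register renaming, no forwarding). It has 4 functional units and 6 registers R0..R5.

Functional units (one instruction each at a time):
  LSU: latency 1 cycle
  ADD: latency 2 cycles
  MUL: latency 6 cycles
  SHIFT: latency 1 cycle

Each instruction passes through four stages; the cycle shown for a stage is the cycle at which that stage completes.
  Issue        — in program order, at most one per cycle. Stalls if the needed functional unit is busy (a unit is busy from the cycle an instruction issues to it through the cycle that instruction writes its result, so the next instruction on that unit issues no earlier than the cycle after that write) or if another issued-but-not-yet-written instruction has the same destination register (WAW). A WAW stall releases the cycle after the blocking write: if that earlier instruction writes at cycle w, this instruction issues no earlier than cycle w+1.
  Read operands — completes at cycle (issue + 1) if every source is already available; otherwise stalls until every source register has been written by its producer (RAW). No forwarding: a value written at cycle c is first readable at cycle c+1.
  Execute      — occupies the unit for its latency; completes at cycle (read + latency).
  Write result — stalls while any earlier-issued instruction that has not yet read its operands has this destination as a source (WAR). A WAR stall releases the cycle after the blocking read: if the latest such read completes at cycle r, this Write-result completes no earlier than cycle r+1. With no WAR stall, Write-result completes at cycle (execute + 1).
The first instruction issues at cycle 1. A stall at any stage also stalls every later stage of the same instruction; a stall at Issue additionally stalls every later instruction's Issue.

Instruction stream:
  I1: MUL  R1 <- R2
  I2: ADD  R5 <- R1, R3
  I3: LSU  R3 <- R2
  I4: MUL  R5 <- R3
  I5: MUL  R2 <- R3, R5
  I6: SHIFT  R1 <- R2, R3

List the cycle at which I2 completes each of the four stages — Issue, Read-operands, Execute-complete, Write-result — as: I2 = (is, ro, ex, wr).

I2 = (2, 10, 12, 13)

[1] issue I1 (MUL)
[2] I1 read-ops | issue I2 (ADD)
[3] issue I3 (LSU)
[4] I3 read-ops
[5] I3 finished on LSU
[8] I1 finished on MUL
[9] I1→R1
[10] I2 read-ops
[11] I3→R3
[12] I2 finished on ADD
[13] I2→R5
[14] issue I4 (MUL)
[15] I4 read-ops
[21] I4 finished on MUL
[22] I4→R5
[23] issue I5 (MUL)
[24] I5 read-ops | issue I6 (SHIFT)
[30] I5 finished on MUL
[31] I5→R2
[32] I6 read-ops
[33] I6 finished on SHIFT
[34] I6→R1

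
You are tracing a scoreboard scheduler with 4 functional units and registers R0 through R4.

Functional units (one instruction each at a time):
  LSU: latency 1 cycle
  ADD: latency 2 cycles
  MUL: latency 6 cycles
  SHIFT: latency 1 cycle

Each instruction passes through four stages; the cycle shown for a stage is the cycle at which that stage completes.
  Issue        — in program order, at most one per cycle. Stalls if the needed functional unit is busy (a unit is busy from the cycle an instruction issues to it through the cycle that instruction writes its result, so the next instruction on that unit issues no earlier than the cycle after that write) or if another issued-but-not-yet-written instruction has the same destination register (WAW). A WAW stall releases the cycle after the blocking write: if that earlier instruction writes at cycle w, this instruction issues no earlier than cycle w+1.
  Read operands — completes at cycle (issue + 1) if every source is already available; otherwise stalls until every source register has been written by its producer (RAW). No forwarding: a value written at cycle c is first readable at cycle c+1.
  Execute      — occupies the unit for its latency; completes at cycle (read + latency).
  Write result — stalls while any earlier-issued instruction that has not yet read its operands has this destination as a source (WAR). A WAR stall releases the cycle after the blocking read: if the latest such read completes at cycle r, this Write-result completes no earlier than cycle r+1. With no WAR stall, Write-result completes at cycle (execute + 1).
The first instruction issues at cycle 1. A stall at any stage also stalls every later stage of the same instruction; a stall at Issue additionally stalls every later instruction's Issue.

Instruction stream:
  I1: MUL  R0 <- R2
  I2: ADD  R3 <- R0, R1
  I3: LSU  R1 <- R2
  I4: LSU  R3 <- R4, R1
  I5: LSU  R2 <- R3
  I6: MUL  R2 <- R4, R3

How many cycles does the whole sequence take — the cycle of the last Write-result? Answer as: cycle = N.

cycle = 30

I1  is:1  ro:2  ex:8  wr:9
I2  is:2  ro:10  ex:12  wr:13  — RAW R0: wait I1 write@9
I3  is:3  ro:4  ex:5  wr:11  — WAR R1: wait I2 read@10
I4  is:14  ro:15  ex:16  wr:17  — WAW R3: wait I2 write@13
I5  is:18  ro:19  ex:20  wr:21  — struct: LSU busy until I4 writes@17
I6  is:22  ro:23  ex:29  wr:30  — WAW R2: wait I5 write@21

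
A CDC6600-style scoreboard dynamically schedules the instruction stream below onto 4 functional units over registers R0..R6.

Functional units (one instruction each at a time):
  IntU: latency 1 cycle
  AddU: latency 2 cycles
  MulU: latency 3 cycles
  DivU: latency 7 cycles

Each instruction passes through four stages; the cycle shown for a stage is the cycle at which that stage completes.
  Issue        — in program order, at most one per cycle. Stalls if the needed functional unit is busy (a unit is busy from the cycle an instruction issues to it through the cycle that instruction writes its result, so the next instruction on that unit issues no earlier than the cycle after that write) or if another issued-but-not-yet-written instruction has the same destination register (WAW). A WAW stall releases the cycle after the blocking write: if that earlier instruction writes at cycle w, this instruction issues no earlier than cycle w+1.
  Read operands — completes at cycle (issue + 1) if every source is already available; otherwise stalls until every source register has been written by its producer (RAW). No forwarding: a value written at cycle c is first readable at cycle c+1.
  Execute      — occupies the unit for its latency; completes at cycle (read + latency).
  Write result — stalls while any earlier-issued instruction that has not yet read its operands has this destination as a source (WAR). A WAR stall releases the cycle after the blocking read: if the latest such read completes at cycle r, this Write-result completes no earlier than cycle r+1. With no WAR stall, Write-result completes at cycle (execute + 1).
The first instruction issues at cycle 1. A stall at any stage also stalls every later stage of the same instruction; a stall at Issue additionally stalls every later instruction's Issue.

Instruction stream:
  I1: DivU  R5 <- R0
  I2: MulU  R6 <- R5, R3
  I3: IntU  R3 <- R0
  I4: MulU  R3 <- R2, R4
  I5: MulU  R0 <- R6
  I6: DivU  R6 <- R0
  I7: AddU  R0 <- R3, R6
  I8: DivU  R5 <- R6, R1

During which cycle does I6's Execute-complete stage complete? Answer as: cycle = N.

cycle = 35

c1: I1→DivU
c2: I1 RO · I2→MulU
c3: I3→IntU
c4: I3 RO
c5: I3 EX
c9: I1 EX
c10: I1 WR R5
c11: I2 RO
c12: I3 WR R3
c14: I2 EX
c15: I2 WR R6
c16: I4→MulU
c17: I4 RO
c20: I4 EX
c21: I4 WR R3
c22: I5→MulU
c23: I5 RO · I6→DivU
c26: I5 EX
c27: I5 WR R0
c28: I6 RO · I7→AddU
c35: I6 EX
c36: I6 WR R6
c37: I7 RO · I8→DivU
c38: I8 RO
c39: I7 EX
c40: I7 WR R0
c45: I8 EX
c46: I8 WR R5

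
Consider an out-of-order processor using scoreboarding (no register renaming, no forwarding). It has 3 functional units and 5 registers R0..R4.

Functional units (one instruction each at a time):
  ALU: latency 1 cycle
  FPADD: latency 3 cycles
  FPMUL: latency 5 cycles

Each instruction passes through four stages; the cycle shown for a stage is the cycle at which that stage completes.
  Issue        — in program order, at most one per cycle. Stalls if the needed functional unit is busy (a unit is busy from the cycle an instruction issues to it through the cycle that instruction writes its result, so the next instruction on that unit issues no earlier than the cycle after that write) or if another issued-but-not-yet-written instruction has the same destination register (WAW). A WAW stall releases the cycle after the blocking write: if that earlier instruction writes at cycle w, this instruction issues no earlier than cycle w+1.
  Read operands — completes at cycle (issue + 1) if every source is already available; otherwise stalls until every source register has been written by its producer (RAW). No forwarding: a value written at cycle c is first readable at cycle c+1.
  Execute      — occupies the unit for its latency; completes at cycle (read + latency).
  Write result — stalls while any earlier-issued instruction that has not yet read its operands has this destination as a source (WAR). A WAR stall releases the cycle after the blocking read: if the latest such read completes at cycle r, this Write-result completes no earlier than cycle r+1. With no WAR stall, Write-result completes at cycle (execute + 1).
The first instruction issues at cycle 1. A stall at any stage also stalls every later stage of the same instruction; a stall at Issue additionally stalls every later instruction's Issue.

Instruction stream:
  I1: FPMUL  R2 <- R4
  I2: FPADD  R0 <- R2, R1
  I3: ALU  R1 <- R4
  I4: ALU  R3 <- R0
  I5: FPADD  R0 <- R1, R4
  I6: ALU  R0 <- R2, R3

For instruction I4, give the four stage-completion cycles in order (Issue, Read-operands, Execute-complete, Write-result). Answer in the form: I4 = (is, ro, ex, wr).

  I1 | 1 | 2 | 7 | 8
  I2 | 2 | 9 | 12 | 13   RAW R2: wait I1 write@8
  I3 | 3 | 4 | 5 | 10   WAR R1: wait I2 read@9
  I4 | 11 | 14 | 15 | 16   struct: ALU busy until I3 writes@10 · RAW R0: wait I2 write@13
  I5 | 14 | 15 | 18 | 19   struct: FPADD busy until I2 writes@13
  I6 | 20 | 21 | 22 | 23   WAW R0: wait I5 write@19

I4 = (11, 14, 15, 16)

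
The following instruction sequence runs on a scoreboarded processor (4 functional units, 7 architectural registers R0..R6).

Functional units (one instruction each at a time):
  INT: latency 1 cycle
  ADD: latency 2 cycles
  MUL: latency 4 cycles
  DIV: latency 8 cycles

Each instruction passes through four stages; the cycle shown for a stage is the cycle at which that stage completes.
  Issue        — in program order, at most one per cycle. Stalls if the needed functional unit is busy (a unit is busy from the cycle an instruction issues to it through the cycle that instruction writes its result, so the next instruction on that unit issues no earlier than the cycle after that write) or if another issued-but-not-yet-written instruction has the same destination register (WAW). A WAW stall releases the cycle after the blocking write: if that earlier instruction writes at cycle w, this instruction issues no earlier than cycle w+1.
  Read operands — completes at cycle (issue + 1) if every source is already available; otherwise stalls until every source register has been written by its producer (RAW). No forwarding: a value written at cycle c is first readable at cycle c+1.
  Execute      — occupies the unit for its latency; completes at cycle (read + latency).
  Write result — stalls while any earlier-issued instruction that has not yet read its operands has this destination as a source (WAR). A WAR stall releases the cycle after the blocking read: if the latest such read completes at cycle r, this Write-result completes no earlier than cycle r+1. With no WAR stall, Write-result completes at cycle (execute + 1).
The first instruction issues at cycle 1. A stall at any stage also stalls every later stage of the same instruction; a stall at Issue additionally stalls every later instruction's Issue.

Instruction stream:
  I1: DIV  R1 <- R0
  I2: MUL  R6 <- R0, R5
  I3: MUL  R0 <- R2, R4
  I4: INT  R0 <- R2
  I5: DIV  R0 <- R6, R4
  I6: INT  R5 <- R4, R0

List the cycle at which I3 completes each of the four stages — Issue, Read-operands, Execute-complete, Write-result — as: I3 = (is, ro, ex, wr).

I3 = (9, 10, 14, 15)

c1: I1 dispatched to DIV
c2: I1 operands ready, I2 dispatched to MUL
c3: I2 operands ready
c7: I2 complete
c8: R6←I2
c9: I3 dispatched to MUL
c10: I1 complete, I3 operands ready
c11: R1←I1
c14: I3 complete
c15: R0←I3
c16: I4 dispatched to INT
c17: I4 operands ready
c18: I4 complete
c19: R0←I4
c20: I5 dispatched to DIV
c21: I5 operands ready, I6 dispatched to INT
c29: I5 complete
c30: R0←I5
c31: I6 operands ready
c32: I6 complete
c33: R5←I6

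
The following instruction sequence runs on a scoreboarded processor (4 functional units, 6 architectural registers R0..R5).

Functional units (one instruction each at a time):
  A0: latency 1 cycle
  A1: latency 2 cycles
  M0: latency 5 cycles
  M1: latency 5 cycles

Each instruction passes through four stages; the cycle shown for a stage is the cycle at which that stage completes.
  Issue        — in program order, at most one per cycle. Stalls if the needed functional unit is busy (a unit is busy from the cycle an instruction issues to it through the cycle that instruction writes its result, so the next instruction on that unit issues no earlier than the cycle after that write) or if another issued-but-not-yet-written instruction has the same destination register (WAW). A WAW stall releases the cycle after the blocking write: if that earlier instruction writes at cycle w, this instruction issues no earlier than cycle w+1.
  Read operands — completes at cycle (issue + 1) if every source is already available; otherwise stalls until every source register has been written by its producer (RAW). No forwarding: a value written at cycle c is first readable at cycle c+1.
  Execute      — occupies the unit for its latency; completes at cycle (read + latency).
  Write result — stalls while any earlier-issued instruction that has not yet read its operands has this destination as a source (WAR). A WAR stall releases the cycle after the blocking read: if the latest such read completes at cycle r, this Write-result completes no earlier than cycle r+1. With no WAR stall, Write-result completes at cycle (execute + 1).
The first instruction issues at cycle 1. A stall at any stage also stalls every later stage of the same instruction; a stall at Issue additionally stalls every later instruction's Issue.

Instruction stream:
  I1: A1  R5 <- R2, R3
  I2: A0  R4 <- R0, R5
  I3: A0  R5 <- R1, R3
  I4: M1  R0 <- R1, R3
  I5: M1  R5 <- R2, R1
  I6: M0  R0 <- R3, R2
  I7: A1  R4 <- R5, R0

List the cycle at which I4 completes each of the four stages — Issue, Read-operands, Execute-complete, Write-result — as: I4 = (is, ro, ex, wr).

I4 = (10, 11, 16, 17)

I1: IS=1 RO=2 EX=4 WR=5
I2: IS=2 RO=6 EX=7 WR=8  [RAW R5: wait I1 write@5]
I3: IS=9 RO=10 EX=11 WR=12  [struct: A0 busy until I2 writes@8]
I4: IS=10 RO=11 EX=16 WR=17
I5: IS=18 RO=19 EX=24 WR=25  [struct: M1 busy until I4 writes@17]
I6: IS=19 RO=20 EX=25 WR=26
I7: IS=20 RO=27 EX=29 WR=30  [RAW R0: wait I6 write@26]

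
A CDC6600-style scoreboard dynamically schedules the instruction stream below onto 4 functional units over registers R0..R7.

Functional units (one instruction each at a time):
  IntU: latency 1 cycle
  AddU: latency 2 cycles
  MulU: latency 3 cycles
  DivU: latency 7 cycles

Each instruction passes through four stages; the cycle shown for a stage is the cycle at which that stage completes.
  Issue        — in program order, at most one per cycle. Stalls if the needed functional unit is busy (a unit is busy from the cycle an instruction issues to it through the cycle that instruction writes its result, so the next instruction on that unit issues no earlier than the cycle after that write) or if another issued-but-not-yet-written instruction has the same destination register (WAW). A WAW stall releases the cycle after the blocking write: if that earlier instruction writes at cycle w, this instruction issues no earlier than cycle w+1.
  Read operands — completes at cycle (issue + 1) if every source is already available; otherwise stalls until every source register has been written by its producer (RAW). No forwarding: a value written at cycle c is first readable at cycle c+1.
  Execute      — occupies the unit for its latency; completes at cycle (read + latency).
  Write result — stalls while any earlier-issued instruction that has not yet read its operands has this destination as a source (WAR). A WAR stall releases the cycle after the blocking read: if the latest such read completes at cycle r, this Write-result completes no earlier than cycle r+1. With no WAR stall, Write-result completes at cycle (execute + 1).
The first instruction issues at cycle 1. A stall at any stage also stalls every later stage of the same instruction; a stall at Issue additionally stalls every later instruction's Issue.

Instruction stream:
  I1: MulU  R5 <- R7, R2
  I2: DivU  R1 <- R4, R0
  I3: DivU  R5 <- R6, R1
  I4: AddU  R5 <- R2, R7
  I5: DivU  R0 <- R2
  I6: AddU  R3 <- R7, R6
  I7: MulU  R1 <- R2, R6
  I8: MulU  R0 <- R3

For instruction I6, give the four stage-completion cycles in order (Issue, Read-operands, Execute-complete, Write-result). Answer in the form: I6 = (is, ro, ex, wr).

I6 = (27, 28, 30, 31)

[I1] 1/2/5/6
[I2] 2/3/10/11
[I3] 12/13/20/21  (struct: DivU busy until I2 writes@11)
[I4] 22/23/25/26  (WAW R5: wait I3 write@21)
[I5] 23/24/31/32
[I6] 27/28/30/31  (struct: AddU busy until I4 writes@26)
[I7] 28/29/32/33
[I8] 34/35/38/39  (struct: MulU busy until I7 writes@33)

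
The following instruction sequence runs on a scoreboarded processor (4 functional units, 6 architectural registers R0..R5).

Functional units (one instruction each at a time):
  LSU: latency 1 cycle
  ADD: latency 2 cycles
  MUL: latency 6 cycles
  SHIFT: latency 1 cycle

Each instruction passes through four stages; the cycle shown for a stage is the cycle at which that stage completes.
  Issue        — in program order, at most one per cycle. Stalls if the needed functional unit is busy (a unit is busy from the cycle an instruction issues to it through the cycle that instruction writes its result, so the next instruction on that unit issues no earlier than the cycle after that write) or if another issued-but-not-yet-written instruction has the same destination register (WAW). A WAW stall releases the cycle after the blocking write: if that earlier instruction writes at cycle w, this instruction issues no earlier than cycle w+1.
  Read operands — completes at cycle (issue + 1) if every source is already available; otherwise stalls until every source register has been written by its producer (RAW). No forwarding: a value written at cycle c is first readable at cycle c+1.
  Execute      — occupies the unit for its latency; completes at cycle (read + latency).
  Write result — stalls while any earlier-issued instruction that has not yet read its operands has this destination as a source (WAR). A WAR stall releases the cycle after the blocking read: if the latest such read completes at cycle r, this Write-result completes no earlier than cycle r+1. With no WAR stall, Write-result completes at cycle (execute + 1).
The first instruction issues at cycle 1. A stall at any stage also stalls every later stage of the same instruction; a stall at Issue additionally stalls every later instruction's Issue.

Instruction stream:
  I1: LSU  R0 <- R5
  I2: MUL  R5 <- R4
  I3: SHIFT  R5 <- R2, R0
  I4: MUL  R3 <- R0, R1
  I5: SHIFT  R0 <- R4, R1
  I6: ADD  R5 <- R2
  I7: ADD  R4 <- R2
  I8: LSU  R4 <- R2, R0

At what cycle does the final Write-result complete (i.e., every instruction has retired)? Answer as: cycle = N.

[1] I1 dispatched to LSU
[2] I1 operands ready; I2 dispatched to MUL
[3] I1 complete; I2 operands ready
[4] R0←I1
[9] I2 complete
[10] R5←I2
[11] I3 dispatched to SHIFT
[12] I3 operands ready; I4 dispatched to MUL
[13] I3 complete; I4 operands ready
[14] R5←I3
[15] I5 dispatched to SHIFT
[16] I5 operands ready; I6 dispatched to ADD
[17] I5 complete; I6 operands ready
[18] R0←I5
[19] I4 complete; I6 complete
[20] R3←I4; R5←I6
[21] I7 dispatched to ADD
[22] I7 operands ready
[24] I7 complete
[25] R4←I7
[26] I8 dispatched to LSU
[27] I8 operands ready
[28] I8 complete
[29] R4←I8

cycle = 29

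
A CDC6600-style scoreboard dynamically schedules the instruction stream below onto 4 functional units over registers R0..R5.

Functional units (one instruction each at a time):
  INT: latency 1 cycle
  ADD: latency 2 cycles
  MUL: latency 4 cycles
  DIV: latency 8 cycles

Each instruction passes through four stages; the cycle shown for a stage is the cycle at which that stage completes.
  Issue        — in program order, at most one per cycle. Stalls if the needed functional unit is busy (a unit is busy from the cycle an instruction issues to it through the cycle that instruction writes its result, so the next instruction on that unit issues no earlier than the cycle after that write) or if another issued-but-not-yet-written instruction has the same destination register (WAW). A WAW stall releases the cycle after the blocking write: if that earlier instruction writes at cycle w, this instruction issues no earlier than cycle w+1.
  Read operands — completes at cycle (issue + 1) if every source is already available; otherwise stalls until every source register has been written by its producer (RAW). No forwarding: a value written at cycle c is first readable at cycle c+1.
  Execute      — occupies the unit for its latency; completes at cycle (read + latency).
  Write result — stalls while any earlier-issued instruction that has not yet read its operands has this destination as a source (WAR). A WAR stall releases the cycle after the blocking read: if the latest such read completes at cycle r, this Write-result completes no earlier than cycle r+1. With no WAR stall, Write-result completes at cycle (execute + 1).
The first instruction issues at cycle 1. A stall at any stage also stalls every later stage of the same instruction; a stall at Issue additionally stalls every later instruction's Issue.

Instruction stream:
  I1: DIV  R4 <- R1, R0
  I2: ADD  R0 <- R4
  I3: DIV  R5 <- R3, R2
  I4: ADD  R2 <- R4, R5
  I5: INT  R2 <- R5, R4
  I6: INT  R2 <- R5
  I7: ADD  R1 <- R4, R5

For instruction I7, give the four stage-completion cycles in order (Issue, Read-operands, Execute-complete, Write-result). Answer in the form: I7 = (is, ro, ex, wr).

c1: I1 issues→DIV
c2: I1 reads, I2 issues→ADD
c10: I1 exec-done
c11: I1 writes R4
c12: I2 reads, I3 issues→DIV
c13: I3 reads
c14: I2 exec-done
c15: I2 writes R0
c16: I4 issues→ADD
c21: I3 exec-done
c22: I3 writes R5
c23: I4 reads
c25: I4 exec-done
c26: I4 writes R2
c27: I5 issues→INT
c28: I5 reads
c29: I5 exec-done
c30: I5 writes R2
c31: I6 issues→INT
c32: I6 reads, I7 issues→ADD
c33: I6 exec-done, I7 reads
c34: I6 writes R2
c35: I7 exec-done
c36: I7 writes R1

I7 = (32, 33, 35, 36)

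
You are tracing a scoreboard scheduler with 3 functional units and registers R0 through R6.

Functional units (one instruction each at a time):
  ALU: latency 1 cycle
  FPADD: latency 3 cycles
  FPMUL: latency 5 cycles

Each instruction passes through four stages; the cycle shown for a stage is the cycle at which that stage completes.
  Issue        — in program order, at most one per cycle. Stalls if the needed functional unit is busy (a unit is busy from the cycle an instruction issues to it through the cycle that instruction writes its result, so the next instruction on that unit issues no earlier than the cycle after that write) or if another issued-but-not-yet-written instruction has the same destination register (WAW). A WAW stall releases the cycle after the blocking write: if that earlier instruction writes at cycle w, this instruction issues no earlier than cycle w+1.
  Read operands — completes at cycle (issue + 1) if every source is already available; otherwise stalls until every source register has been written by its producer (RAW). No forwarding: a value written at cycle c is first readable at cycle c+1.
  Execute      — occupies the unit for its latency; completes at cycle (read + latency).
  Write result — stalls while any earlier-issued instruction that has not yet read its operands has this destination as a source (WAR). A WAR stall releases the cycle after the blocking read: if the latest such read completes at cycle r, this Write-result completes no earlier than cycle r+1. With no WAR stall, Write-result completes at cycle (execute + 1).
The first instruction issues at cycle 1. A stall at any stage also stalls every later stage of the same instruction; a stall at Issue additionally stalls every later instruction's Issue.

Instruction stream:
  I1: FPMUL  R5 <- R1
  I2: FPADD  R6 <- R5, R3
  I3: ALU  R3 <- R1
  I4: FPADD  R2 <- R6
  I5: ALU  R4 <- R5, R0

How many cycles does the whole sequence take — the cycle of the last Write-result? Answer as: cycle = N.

I1  is:1  ro:2  ex:7  wr:8
I2  is:2  ro:9  ex:12  wr:13  — RAW R5: wait I1 write@8
I3  is:3  ro:4  ex:5  wr:10  — WAR R3: wait I2 read@9
I4  is:14  ro:15  ex:18  wr:19  — struct: FPADD busy until I2 writes@13
I5  is:15  ro:16  ex:17  wr:18

cycle = 19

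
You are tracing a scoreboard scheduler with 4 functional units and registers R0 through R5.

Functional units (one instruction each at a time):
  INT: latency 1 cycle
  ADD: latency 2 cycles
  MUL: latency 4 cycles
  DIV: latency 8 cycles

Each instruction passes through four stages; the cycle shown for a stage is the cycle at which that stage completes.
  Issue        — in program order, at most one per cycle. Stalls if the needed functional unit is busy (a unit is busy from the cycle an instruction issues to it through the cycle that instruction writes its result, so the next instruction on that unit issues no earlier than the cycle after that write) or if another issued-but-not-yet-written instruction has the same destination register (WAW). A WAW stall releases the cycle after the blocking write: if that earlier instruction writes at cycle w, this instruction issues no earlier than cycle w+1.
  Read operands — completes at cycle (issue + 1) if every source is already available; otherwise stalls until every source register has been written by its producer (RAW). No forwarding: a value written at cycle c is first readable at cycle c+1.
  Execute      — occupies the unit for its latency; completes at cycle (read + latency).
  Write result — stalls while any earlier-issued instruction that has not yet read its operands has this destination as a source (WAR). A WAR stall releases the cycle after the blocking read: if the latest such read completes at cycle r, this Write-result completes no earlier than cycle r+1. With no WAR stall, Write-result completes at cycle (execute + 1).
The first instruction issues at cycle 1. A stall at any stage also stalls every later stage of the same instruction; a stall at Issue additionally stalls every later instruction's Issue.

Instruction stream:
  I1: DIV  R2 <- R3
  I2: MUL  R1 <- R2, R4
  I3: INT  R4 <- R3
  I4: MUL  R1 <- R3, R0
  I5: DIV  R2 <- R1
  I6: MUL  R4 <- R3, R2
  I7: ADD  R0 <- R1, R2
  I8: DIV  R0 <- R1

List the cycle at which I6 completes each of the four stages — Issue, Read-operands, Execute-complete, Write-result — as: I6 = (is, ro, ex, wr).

I6 = (25, 35, 39, 40)

c1: I1 dispatched to DIV
c2: I1 operands ready | I2 dispatched to MUL
c3: I3 dispatched to INT
c4: I3 operands ready
c5: I3 complete
c10: I1 complete
c11: R2←I1
c12: I2 operands ready
c13: R4←I3
c16: I2 complete
c17: R1←I2
c18: I4 dispatched to MUL
c19: I4 operands ready | I5 dispatched to DIV
c23: I4 complete
c24: R1←I4
c25: I5 operands ready | I6 dispatched to MUL
c26: I7 dispatched to ADD
c33: I5 complete
c34: R2←I5
c35: I6 operands ready | I7 operands ready
c37: I7 complete
c38: R0←I7
c39: I6 complete | I8 dispatched to DIV
c40: R4←I6 | I8 operands ready
c48: I8 complete
c49: R0←I8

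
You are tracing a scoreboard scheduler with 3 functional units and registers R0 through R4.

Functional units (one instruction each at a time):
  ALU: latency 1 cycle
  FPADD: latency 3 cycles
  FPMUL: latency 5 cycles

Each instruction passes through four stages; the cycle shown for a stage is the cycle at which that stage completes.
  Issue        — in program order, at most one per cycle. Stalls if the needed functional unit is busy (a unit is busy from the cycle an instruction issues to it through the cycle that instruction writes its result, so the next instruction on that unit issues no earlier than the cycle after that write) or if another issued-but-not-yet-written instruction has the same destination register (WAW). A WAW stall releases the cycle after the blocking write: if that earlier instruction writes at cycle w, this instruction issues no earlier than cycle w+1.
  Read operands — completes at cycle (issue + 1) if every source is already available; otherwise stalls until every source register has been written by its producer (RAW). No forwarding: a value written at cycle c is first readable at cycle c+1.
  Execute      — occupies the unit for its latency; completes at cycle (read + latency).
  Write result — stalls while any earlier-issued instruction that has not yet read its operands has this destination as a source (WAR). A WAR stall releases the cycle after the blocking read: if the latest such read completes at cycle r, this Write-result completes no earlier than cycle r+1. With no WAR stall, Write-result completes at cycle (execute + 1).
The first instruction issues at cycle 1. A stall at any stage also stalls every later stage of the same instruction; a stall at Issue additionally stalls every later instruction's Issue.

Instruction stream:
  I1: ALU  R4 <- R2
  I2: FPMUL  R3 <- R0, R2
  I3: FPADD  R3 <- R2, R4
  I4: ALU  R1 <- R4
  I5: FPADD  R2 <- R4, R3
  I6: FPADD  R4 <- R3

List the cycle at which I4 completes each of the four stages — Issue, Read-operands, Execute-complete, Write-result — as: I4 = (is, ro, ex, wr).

I4 = (11, 12, 13, 14)

1) issue 1, read 2, done 3, write 4
2) issue 2, read 3, done 8, write 9
3) issue 10, read 11, done 14, write 15  <WAW R3: wait I2 write@9>
4) issue 11, read 12, done 13, write 14
5) issue 16, read 17, done 20, write 21  <struct: FPADD busy until I3 writes@15>
6) issue 22, read 23, done 26, write 27  <struct: FPADD busy until I5 writes@21>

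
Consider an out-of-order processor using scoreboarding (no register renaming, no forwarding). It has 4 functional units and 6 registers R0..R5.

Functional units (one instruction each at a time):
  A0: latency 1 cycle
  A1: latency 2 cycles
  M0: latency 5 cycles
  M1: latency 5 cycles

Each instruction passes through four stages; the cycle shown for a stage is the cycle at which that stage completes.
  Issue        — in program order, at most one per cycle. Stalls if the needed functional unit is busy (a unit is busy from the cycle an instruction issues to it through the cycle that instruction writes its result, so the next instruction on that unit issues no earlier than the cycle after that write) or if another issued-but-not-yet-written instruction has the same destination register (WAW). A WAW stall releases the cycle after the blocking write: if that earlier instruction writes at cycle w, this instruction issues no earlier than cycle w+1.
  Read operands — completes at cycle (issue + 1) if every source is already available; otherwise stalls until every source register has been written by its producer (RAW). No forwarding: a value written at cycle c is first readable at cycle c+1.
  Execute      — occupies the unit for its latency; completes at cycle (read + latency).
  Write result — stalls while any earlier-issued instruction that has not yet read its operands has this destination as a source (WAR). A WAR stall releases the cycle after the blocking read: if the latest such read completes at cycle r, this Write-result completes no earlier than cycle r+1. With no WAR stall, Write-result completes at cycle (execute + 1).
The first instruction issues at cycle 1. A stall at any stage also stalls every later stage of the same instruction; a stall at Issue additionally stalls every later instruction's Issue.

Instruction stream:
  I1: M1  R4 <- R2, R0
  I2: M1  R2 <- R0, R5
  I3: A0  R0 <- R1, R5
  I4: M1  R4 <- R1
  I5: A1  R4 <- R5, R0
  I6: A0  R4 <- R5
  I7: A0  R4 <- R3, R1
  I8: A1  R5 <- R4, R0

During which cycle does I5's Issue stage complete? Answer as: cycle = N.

c1: issue I1 (M1)
c2: I1 read-ops
c7: I1 finished on M1
c8: I1→R4
c9: issue I2 (M1)
c10: I2 read-ops, issue I3 (A0)
c11: I3 read-ops
c12: I3 finished on A0
c13: I3→R0
c15: I2 finished on M1
c16: I2→R2
c17: issue I4 (M1)
c18: I4 read-ops
c23: I4 finished on M1
c24: I4→R4
c25: issue I5 (A1)
c26: I5 read-ops
c28: I5 finished on A1
c29: I5→R4
c30: issue I6 (A0)
c31: I6 read-ops
c32: I6 finished on A0
c33: I6→R4
c34: issue I7 (A0)
c35: I7 read-ops, issue I8 (A1)
c36: I7 finished on A0
c37: I7→R4
c38: I8 read-ops
c40: I8 finished on A1
c41: I8→R5

cycle = 25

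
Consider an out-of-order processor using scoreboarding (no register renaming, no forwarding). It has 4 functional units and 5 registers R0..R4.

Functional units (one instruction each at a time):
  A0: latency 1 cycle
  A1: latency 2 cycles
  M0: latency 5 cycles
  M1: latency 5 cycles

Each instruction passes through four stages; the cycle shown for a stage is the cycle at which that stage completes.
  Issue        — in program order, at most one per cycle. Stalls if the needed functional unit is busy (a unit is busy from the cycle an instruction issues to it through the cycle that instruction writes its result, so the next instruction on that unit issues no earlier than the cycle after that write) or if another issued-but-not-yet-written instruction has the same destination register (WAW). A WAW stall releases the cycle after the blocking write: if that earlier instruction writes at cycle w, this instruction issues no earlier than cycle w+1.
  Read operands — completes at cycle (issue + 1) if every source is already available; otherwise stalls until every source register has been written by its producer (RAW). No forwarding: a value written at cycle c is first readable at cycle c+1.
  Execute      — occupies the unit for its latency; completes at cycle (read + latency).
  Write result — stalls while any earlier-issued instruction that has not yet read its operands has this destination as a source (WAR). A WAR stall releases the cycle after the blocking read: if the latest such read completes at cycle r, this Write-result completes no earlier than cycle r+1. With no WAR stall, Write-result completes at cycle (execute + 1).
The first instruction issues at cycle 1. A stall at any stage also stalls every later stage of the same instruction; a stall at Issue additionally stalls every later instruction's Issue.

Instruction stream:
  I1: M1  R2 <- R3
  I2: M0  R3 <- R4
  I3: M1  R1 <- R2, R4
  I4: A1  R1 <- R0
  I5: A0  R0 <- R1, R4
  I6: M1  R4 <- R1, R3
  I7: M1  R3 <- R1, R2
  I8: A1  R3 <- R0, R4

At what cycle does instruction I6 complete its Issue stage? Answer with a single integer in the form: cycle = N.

[1] issue I1 (M1)
[2] I1 read-ops; issue I2 (M0)
[3] I2 read-ops
[7] I1 finished on M1
[8] I1→R2; I2 finished on M0
[9] I2→R3; issue I3 (M1)
[10] I3 read-ops
[15] I3 finished on M1
[16] I3→R1
[17] issue I4 (A1)
[18] I4 read-ops; issue I5 (A0)
[19] issue I6 (M1)
[20] I4 finished on A1
[21] I4→R1
[22] I5 read-ops; I6 read-ops
[23] I5 finished on A0
[24] I5→R0
[27] I6 finished on M1
[28] I6→R4
[29] issue I7 (M1)
[30] I7 read-ops
[35] I7 finished on M1
[36] I7→R3
[37] issue I8 (A1)
[38] I8 read-ops
[40] I8 finished on A1
[41] I8→R3

cycle = 19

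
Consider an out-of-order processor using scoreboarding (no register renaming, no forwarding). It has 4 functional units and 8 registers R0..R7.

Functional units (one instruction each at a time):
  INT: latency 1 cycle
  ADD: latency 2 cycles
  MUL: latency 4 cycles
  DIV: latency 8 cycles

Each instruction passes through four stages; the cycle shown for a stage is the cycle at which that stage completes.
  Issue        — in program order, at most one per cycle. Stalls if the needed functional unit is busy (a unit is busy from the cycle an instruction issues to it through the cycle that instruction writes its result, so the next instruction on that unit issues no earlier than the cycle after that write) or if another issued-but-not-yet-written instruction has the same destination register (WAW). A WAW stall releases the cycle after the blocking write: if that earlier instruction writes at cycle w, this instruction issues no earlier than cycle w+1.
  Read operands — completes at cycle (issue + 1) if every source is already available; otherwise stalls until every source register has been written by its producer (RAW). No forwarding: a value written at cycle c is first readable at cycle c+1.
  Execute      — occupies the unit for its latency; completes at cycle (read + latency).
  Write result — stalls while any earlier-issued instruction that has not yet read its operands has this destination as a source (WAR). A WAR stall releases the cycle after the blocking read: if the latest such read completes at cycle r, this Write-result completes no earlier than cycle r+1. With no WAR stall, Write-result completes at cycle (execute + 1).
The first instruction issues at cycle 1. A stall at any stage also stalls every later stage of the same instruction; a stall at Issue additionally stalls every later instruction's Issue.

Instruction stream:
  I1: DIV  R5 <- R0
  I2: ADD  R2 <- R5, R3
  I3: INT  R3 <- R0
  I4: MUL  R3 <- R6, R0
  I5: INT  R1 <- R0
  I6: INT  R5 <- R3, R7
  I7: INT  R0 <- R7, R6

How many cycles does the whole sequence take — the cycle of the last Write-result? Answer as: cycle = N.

cycle = 27

[1] I1→DIV
[2] I1 RO; I2→ADD
[3] I3→INT
[4] I3 RO
[5] I3 EX
[10] I1 EX
[11] I1 WR R5
[12] I2 RO
[13] I3 WR R3
[14] I2 EX; I4→MUL
[15] I2 WR R2; I4 RO; I5→INT
[16] I5 RO
[17] I5 EX
[18] I5 WR R1
[19] I4 EX; I6→INT
[20] I4 WR R3
[21] I6 RO
[22] I6 EX
[23] I6 WR R5
[24] I7→INT
[25] I7 RO
[26] I7 EX
[27] I7 WR R0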